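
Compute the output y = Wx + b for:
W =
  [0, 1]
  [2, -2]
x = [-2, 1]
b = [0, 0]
y = [1, -6]

Wx = [0×-2 + 1×1, 2×-2 + -2×1]
   = [1, -6]
y = Wx + b = [1 + 0, -6 + 0] = [1, -6]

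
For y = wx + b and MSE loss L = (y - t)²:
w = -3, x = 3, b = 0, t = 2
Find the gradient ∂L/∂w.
∂L/∂w = -66

y = wx + b = (-3)(3) + 0 = -9
∂L/∂y = 2(y - t) = 2(-9 - 2) = -22
∂y/∂w = x = 3
∂L/∂w = ∂L/∂y · ∂y/∂w = -22 × 3 = -66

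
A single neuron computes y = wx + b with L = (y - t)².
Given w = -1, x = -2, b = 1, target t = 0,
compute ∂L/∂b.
∂L/∂b = 6

y = wx + b = (-1)(-2) + 1 = 3
∂L/∂y = 2(y - t) = 2(3 - 0) = 6
∂y/∂b = 1
∂L/∂b = ∂L/∂y · ∂y/∂b = 6 × 1 = 6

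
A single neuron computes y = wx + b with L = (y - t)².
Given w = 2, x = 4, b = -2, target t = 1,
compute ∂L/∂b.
∂L/∂b = 10

y = wx + b = (2)(4) + -2 = 6
∂L/∂y = 2(y - t) = 2(6 - 1) = 10
∂y/∂b = 1
∂L/∂b = ∂L/∂y · ∂y/∂b = 10 × 1 = 10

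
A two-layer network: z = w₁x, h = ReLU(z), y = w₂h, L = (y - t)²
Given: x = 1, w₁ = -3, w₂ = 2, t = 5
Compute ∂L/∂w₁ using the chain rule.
∂L/∂w₁ = 0

Forward pass:
z = w₁x = -3×1 = -3
h = ReLU(-3) = 0
y = w₂h = 2×0 = 0

Backward pass:
∂L/∂y = 2(y - t) = 2(0 - 5) = -10
∂y/∂h = w₂ = 2
∂h/∂z = 0 (ReLU derivative)
∂z/∂w₁ = x = 1

∂L/∂w₁ = -10 × 2 × 0 × 1 = 0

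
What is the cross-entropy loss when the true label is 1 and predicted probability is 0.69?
L = 0.3711

L = -1·log(0.69) - 0·log(0.31) = -log(0.69) = 0.3711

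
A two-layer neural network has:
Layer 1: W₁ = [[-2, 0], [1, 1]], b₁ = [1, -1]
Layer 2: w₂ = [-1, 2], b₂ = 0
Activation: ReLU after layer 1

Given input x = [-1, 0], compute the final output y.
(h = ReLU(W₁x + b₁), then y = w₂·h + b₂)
y = -3

Layer 1 pre-activation: z₁ = [3, -2]
After ReLU: h = [3, 0]
Layer 2 output: y = -1×3 + 2×0 + 0 = -3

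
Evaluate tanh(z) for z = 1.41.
0.8875

tanh(1.41) = (e^(1.41) - e^(-1.41))/(e^(1.41) + e^(-1.41)) = 0.8875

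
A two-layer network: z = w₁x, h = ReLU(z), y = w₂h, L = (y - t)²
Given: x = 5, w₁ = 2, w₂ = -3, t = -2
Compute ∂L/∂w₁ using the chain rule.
∂L/∂w₁ = 840

Forward pass:
z = w₁x = 2×5 = 10
h = ReLU(10) = 10
y = w₂h = -3×10 = -30

Backward pass:
∂L/∂y = 2(y - t) = 2(-30 - -2) = -56
∂y/∂h = w₂ = -3
∂h/∂z = 1 (ReLU derivative)
∂z/∂w₁ = x = 5

∂L/∂w₁ = -56 × -3 × 1 × 5 = 840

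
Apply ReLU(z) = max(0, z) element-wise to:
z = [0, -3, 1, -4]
h = [0, 0, 1, 0]

ReLU applied element-wise: max(0,0)=0, max(0,-3)=0, max(0,1)=1, max(0,-4)=0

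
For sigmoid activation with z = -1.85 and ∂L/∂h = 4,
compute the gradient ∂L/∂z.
∂L/∂z = 0.4696

σ(-1.85) = 0.1359
σ'(-1.85) = σ(-1.85)(1 - σ(-1.85)) = 0.1359 × 0.8641 = 0.1174
∂L/∂z = ∂L/∂h · σ'(z) = 4 × 0.1174 = 0.4696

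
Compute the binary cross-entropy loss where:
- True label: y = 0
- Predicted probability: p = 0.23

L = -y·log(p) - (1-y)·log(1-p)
L = 0.2614

L = -0·log(0.23) - 1·log(0.77) = -log(0.77) = 0.2614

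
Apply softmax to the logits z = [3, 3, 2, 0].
p = [0.4136, 0.4136, 0.1522, 0.0206]

exp(z) = [20.09, 20.09, 7.389, 1]
Sum = 48.56
p = [0.4136, 0.4136, 0.1522, 0.0206]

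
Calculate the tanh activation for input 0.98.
0.7531

tanh(0.98) = (e^(0.98) - e^(-0.98))/(e^(0.98) + e^(-0.98)) = 0.7531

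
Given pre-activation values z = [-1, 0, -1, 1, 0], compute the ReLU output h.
h = [0, 0, 0, 1, 0]

ReLU applied element-wise: max(0,-1)=0, max(0,0)=0, max(0,-1)=0, max(0,1)=1, max(0,0)=0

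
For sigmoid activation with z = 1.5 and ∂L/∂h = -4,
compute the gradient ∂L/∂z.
∂L/∂z = -0.5966

σ(1.5) = 0.8176
σ'(1.5) = σ(1.5)(1 - σ(1.5)) = 0.8176 × 0.1824 = 0.1491
∂L/∂z = ∂L/∂h · σ'(z) = -4 × 0.1491 = -0.5966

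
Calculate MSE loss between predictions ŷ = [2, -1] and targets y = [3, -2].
MSE = 1

MSE = (1/2)((2-3)² + (-1--2)²) = (1/2)(1 + 1) = 1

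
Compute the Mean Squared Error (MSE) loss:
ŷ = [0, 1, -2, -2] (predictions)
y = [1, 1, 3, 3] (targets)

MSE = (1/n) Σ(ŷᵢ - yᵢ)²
MSE = 12.75

MSE = (1/4)((0-1)² + (1-1)² + (-2-3)² + (-2-3)²) = (1/4)(1 + 0 + 25 + 25) = 12.75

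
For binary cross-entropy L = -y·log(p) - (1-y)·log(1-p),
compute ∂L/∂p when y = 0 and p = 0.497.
∂L/∂p = 1.988

∂L/∂p = -y/p + (1-y)/(1-p) = 0 + 1/0.503 = 1.988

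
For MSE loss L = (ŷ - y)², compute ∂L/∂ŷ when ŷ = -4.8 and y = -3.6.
∂L/∂ŷ = -2.4

∂L/∂ŷ = 2(ŷ - y) = 2(-4.8 - -3.6) = 2(-1.2) = -2.4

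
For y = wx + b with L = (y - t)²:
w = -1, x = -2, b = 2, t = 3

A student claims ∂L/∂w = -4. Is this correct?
Correct

y = (-1)(-2) + 2 = 4
∂L/∂y = 2(y - t) = 2(4 - 3) = 2
∂y/∂w = x = -2
∂L/∂w = 2 × -2 = -4

Claimed value: -4
Correct: The correct gradient is -4.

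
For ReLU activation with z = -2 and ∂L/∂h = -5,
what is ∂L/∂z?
∂L/∂z = 0

h = ReLU(-2) = 0
Since z < 0: ∂h/∂z = 0
∂L/∂z = ∂L/∂h · ∂h/∂z = -5 × 0 = 0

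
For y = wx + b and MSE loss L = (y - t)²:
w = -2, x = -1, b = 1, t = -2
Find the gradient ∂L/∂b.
∂L/∂b = 10

y = wx + b = (-2)(-1) + 1 = 3
∂L/∂y = 2(y - t) = 2(3 - -2) = 10
∂y/∂b = 1
∂L/∂b = ∂L/∂y · ∂y/∂b = 10 × 1 = 10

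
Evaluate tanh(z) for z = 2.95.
0.9945

tanh(2.95) = (e^(2.95) - e^(-2.95))/(e^(2.95) + e^(-2.95)) = 0.9945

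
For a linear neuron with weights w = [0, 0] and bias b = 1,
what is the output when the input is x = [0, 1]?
y = 1

y = (0)(0) + (0)(1) + 1 = 1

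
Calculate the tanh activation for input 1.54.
0.9121

tanh(1.54) = (e^(1.54) - e^(-1.54))/(e^(1.54) + e^(-1.54)) = 0.9121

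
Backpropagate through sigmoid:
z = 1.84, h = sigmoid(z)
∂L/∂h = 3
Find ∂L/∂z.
∂L/∂z = 0.3548

σ(1.84) = 0.8629
σ'(1.84) = σ(1.84)(1 - σ(1.84)) = 0.8629 × 0.1371 = 0.1183
∂L/∂z = ∂L/∂h · σ'(z) = 3 × 0.1183 = 0.3548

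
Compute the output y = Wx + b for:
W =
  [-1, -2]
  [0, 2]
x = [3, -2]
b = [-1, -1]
y = [0, -5]

Wx = [-1×3 + -2×-2, 0×3 + 2×-2]
   = [1, -4]
y = Wx + b = [1 + -1, -4 + -1] = [0, -5]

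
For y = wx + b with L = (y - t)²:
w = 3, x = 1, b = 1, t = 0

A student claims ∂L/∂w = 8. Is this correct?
Correct

y = (3)(1) + 1 = 4
∂L/∂y = 2(y - t) = 2(4 - 0) = 8
∂y/∂w = x = 1
∂L/∂w = 8 × 1 = 8

Claimed value: 8
Correct: The correct gradient is 8.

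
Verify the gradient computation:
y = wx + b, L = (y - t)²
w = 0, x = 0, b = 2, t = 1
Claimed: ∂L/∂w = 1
Incorrect

y = (0)(0) + 2 = 2
∂L/∂y = 2(y - t) = 2(2 - 1) = 2
∂y/∂w = x = 0
∂L/∂w = 2 × 0 = 0

Claimed value: 1
Incorrect: The correct gradient is 0.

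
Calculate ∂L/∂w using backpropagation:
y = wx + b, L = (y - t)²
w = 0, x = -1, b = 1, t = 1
∂L/∂w = 0

y = wx + b = (0)(-1) + 1 = 1
∂L/∂y = 2(y - t) = 2(1 - 1) = 0
∂y/∂w = x = -1
∂L/∂w = ∂L/∂y · ∂y/∂w = 0 × -1 = 0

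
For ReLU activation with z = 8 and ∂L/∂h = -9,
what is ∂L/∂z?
∂L/∂z = -9

h = ReLU(8) = 8
Since z > 0: ∂h/∂z = 1
∂L/∂z = ∂L/∂h · ∂h/∂z = -9 × 1 = -9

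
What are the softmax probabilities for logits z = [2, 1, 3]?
p = [0.2447, 0.09, 0.6652]

exp(z) = [7.389, 2.718, 20.09]
Sum = 30.19
p = [0.2447, 0.09, 0.6652]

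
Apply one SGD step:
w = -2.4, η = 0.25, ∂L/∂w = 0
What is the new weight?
w_new = -2.4

w_new = w - η·∂L/∂w = -2.4 - 0.25×(0) = -2.4 - (0) = -2.4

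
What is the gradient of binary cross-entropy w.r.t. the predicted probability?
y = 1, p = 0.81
∂L/∂p = -1.235

∂L/∂p = -y/p + (1-y)/(1-p) = -1/0.81 + 0 = -1.235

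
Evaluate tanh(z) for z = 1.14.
0.8144

tanh(1.14) = (e^(1.14) - e^(-1.14))/(e^(1.14) + e^(-1.14)) = 0.8144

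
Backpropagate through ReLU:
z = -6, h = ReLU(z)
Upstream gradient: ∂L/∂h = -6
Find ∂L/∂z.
∂L/∂z = 0

h = ReLU(-6) = 0
Since z < 0: ∂h/∂z = 0
∂L/∂z = ∂L/∂h · ∂h/∂z = -6 × 0 = 0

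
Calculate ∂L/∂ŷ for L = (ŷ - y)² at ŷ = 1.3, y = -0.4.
∂L/∂ŷ = 3.4

∂L/∂ŷ = 2(ŷ - y) = 2(1.3 - -0.4) = 2(1.7) = 3.4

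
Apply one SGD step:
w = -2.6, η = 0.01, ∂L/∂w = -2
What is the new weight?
w_new = -2.58

w_new = w - η·∂L/∂w = -2.6 - 0.01×(-2) = -2.6 - (-0.02) = -2.58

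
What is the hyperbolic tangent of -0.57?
-0.5154

tanh(-0.57) = (e^(-0.57) - e^(0.57))/(e^(-0.57) + e^(0.57)) = -0.5154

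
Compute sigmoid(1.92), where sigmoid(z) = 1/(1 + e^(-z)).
0.8721

sigmoid(1.92) = 1/(1 + e^(-1.92)) = 1/(1 + 0.1466) = 0.8721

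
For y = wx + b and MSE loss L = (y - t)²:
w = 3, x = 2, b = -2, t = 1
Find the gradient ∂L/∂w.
∂L/∂w = 12

y = wx + b = (3)(2) + -2 = 4
∂L/∂y = 2(y - t) = 2(4 - 1) = 6
∂y/∂w = x = 2
∂L/∂w = ∂L/∂y · ∂y/∂w = 6 × 2 = 12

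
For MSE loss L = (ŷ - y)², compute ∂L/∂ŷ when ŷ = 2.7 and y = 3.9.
∂L/∂ŷ = -2.4

∂L/∂ŷ = 2(ŷ - y) = 2(2.7 - 3.9) = 2(-1.2) = -2.4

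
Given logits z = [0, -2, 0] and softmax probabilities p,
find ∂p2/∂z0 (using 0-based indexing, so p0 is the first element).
∂p2/∂z0 = -0.2193

p = softmax(z) = [0.4683, 0.06338, 0.4683]
p2 = 0.4683, p0 = 0.4683

∂p2/∂z0 = -p2 × p0 = -0.4683 × 0.4683 = -0.2193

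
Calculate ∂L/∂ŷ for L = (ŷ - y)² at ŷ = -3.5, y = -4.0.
∂L/∂ŷ = 1.0

∂L/∂ŷ = 2(ŷ - y) = 2(-3.5 - -4.0) = 2(0.5) = 1.0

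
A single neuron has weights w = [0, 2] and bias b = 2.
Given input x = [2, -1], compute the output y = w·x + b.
y = 0

y = (0)(2) + (2)(-1) + 2 = 0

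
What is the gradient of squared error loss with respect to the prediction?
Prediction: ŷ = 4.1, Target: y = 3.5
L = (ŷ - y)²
∂L/∂ŷ = 1.2

∂L/∂ŷ = 2(ŷ - y) = 2(4.1 - 3.5) = 2(0.6) = 1.2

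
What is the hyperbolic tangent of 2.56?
0.9881

tanh(2.56) = (e^(2.56) - e^(-2.56))/(e^(2.56) + e^(-2.56)) = 0.9881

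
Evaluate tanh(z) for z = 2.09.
0.9699

tanh(2.09) = (e^(2.09) - e^(-2.09))/(e^(2.09) + e^(-2.09)) = 0.9699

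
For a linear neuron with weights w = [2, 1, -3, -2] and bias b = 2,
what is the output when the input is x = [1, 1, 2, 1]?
y = -3

y = (2)(1) + (1)(1) + (-3)(2) + (-2)(1) + 2 = -3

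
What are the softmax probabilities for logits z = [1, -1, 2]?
p = [0.2595, 0.0351, 0.7054]

exp(z) = [2.718, 0.3679, 7.389]
Sum = 10.48
p = [0.2595, 0.0351, 0.7054]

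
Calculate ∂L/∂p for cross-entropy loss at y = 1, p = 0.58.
∂L/∂p = -1.724

∂L/∂p = -y/p + (1-y)/(1-p) = -1/0.58 + 0 = -1.724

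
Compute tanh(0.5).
0.4621

tanh(0.5) = (e^(0.5) - e^(-0.5))/(e^(0.5) + e^(-0.5)) = 0.4621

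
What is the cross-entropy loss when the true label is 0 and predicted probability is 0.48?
L = 0.6539

L = -0·log(0.48) - 1·log(0.52) = -log(0.52) = 0.6539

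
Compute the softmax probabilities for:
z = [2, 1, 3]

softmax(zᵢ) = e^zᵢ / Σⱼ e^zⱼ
p = [0.2447, 0.09, 0.6652]

exp(z) = [7.389, 2.718, 20.09]
Sum = 30.19
p = [0.2447, 0.09, 0.6652]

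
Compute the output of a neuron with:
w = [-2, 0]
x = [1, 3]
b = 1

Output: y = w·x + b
y = -1

y = (-2)(1) + (0)(3) + 1 = -1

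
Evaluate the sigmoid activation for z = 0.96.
0.7231

sigmoid(0.96) = 1/(1 + e^(-0.96)) = 1/(1 + 0.3829) = 0.7231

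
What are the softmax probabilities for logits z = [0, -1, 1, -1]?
p = [0.2245, 0.0826, 0.6103, 0.0826]

exp(z) = [1, 0.3679, 2.718, 0.3679]
Sum = 4.454
p = [0.2245, 0.0826, 0.6103, 0.0826]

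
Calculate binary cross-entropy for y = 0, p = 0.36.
L = 0.4463

L = -0·log(0.36) - 1·log(0.64) = -log(0.64) = 0.4463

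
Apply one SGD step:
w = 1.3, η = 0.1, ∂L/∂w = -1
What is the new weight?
w_new = 1.4

w_new = w - η·∂L/∂w = 1.3 - 0.1×(-1) = 1.3 - (-0.1) = 1.4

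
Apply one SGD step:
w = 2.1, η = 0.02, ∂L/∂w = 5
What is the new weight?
w_new = 2

w_new = w - η·∂L/∂w = 2.1 - 0.02×(5) = 2.1 - (0.1) = 2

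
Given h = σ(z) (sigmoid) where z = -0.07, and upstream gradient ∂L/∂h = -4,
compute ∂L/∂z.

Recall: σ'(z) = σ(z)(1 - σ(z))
∂L/∂z = -0.9988

σ(-0.07) = 0.4825
σ'(-0.07) = σ(-0.07)(1 - σ(-0.07)) = 0.4825 × 0.5175 = 0.2497
∂L/∂z = ∂L/∂h · σ'(z) = -4 × 0.2497 = -0.9988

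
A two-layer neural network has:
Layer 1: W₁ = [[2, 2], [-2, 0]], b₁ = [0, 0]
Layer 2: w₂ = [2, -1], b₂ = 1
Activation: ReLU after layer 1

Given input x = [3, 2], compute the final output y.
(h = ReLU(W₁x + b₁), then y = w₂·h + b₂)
y = 21

Layer 1 pre-activation: z₁ = [10, -6]
After ReLU: h = [10, 0]
Layer 2 output: y = 2×10 + -1×0 + 1 = 21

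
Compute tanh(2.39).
0.9833

tanh(2.39) = (e^(2.39) - e^(-2.39))/(e^(2.39) + e^(-2.39)) = 0.9833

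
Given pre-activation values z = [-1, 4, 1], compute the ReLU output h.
h = [0, 4, 1]

ReLU applied element-wise: max(0,-1)=0, max(0,4)=4, max(0,1)=1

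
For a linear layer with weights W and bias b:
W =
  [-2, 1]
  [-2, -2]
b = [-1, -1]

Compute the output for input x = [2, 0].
y = [-5, -5]

Wx = [-2×2 + 1×0, -2×2 + -2×0]
   = [-4, -4]
y = Wx + b = [-4 + -1, -4 + -1] = [-5, -5]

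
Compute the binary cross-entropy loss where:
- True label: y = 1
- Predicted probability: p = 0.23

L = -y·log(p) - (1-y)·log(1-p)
L = 1.47

L = -1·log(0.23) - 0·log(0.77) = -log(0.23) = 1.47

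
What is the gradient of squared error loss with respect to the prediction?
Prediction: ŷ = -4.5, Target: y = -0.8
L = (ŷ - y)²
∂L/∂ŷ = -7.4

∂L/∂ŷ = 2(ŷ - y) = 2(-4.5 - -0.8) = 2(-3.7) = -7.4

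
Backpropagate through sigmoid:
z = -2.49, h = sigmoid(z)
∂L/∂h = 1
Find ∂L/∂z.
∂L/∂z = 0.0707

σ(-2.49) = 0.07656
σ'(-2.49) = σ(-2.49)(1 - σ(-2.49)) = 0.07656 × 0.9234 = 0.0707
∂L/∂z = ∂L/∂h · σ'(z) = 1 × 0.0707 = 0.0707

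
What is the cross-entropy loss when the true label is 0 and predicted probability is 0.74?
L = 1.347

L = -0·log(0.74) - 1·log(0.26) = -log(0.26) = 1.347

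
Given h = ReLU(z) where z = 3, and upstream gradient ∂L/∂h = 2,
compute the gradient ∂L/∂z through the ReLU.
∂L/∂z = 2

h = ReLU(3) = 3
Since z > 0: ∂h/∂z = 1
∂L/∂z = ∂L/∂h · ∂h/∂z = 2 × 1 = 2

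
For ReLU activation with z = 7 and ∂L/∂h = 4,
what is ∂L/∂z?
∂L/∂z = 4

h = ReLU(7) = 7
Since z > 0: ∂h/∂z = 1
∂L/∂z = ∂L/∂h · ∂h/∂z = 4 × 1 = 4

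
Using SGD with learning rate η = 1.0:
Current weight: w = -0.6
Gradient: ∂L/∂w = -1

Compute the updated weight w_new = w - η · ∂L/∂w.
w_new = 0.4

w_new = w - η·∂L/∂w = -0.6 - 1.0×(-1) = -0.6 - (-1) = 0.4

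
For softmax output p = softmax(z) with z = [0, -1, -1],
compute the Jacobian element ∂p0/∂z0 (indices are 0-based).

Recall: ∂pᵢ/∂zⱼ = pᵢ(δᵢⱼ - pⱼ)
∂p0/∂z0 = 0.2442

p = softmax(z) = [0.5761, 0.2119, 0.2119]
p0 = 0.5761

∂p0/∂z0 = p0(1 - p0) = 0.5761 × (1 - 0.5761) = 0.2442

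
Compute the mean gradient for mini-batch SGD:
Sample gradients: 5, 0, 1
Average gradient = 2

Average = (1/3)(5 + 0 + 1) = 6/3 = 2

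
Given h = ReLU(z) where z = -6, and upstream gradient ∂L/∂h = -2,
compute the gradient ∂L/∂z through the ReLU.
∂L/∂z = 0

h = ReLU(-6) = 0
Since z < 0: ∂h/∂z = 0
∂L/∂z = ∂L/∂h · ∂h/∂z = -2 × 0 = 0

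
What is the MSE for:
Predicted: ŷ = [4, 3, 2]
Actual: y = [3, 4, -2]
MSE = 6

MSE = (1/3)((4-3)² + (3-4)² + (2--2)²) = (1/3)(1 + 1 + 16) = 6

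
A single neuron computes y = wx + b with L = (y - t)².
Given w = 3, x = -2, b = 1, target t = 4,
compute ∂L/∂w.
∂L/∂w = 36

y = wx + b = (3)(-2) + 1 = -5
∂L/∂y = 2(y - t) = 2(-5 - 4) = -18
∂y/∂w = x = -2
∂L/∂w = ∂L/∂y · ∂y/∂w = -18 × -2 = 36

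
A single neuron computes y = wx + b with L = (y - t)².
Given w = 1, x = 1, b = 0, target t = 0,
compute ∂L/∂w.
∂L/∂w = 2

y = wx + b = (1)(1) + 0 = 1
∂L/∂y = 2(y - t) = 2(1 - 0) = 2
∂y/∂w = x = 1
∂L/∂w = ∂L/∂y · ∂y/∂w = 2 × 1 = 2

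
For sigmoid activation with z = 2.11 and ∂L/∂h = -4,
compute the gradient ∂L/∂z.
∂L/∂z = -0.3857

σ(2.11) = 0.8919
σ'(2.11) = σ(2.11)(1 - σ(2.11)) = 0.8919 × 0.1081 = 0.09644
∂L/∂z = ∂L/∂h · σ'(z) = -4 × 0.09644 = -0.3857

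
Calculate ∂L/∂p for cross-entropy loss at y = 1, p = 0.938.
∂L/∂p = -1.066

∂L/∂p = -y/p + (1-y)/(1-p) = -1/0.938 + 0 = -1.066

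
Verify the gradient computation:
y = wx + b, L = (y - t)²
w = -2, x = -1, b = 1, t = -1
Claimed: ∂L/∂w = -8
Correct

y = (-2)(-1) + 1 = 3
∂L/∂y = 2(y - t) = 2(3 - -1) = 8
∂y/∂w = x = -1
∂L/∂w = 8 × -1 = -8

Claimed value: -8
Correct: The correct gradient is -8.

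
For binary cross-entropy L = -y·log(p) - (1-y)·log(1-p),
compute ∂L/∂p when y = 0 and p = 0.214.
∂L/∂p = 1.272

∂L/∂p = -y/p + (1-y)/(1-p) = 0 + 1/0.786 = 1.272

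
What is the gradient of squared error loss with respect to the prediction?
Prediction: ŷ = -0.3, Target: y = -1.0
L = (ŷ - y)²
∂L/∂ŷ = 1.4

∂L/∂ŷ = 2(ŷ - y) = 2(-0.3 - -1.0) = 2(0.7) = 1.4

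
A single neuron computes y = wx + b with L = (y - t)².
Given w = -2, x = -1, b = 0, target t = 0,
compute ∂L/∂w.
∂L/∂w = -4

y = wx + b = (-2)(-1) + 0 = 2
∂L/∂y = 2(y - t) = 2(2 - 0) = 4
∂y/∂w = x = -1
∂L/∂w = ∂L/∂y · ∂y/∂w = 4 × -1 = -4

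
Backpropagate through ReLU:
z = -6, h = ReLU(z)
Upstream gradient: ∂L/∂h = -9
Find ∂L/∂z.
∂L/∂z = 0

h = ReLU(-6) = 0
Since z < 0: ∂h/∂z = 0
∂L/∂z = ∂L/∂h · ∂h/∂z = -9 × 0 = 0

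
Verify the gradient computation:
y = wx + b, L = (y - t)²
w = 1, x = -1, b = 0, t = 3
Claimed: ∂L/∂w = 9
Incorrect

y = (1)(-1) + 0 = -1
∂L/∂y = 2(y - t) = 2(-1 - 3) = -8
∂y/∂w = x = -1
∂L/∂w = -8 × -1 = 8

Claimed value: 9
Incorrect: The correct gradient is 8.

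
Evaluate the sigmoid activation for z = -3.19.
0.03954

sigmoid(-3.19) = 1/(1 + e^(3.19)) = 1/(1 + 24.29) = 0.03954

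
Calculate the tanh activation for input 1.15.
0.8178

tanh(1.15) = (e^(1.15) - e^(-1.15))/(e^(1.15) + e^(-1.15)) = 0.8178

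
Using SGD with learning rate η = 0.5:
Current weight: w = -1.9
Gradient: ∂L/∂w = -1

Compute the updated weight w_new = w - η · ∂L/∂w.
w_new = -1.4

w_new = w - η·∂L/∂w = -1.9 - 0.5×(-1) = -1.9 - (-0.5) = -1.4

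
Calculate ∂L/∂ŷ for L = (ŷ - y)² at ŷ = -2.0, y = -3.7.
∂L/∂ŷ = 3.4

∂L/∂ŷ = 2(ŷ - y) = 2(-2.0 - -3.7) = 2(1.7) = 3.4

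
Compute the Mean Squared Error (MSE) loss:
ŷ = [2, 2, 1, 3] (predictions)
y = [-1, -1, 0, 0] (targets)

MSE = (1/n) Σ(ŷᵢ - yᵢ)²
MSE = 7

MSE = (1/4)((2--1)² + (2--1)² + (1-0)² + (3-0)²) = (1/4)(9 + 9 + 1 + 9) = 7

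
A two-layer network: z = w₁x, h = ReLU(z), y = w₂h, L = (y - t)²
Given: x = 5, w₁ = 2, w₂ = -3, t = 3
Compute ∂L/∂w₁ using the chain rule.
∂L/∂w₁ = 990

Forward pass:
z = w₁x = 2×5 = 10
h = ReLU(10) = 10
y = w₂h = -3×10 = -30

Backward pass:
∂L/∂y = 2(y - t) = 2(-30 - 3) = -66
∂y/∂h = w₂ = -3
∂h/∂z = 1 (ReLU derivative)
∂z/∂w₁ = x = 5

∂L/∂w₁ = -66 × -3 × 1 × 5 = 990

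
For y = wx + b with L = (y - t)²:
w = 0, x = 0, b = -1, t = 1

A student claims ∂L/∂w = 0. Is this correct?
Correct

y = (0)(0) + -1 = -1
∂L/∂y = 2(y - t) = 2(-1 - 1) = -4
∂y/∂w = x = 0
∂L/∂w = -4 × 0 = 0

Claimed value: 0
Correct: The correct gradient is 0.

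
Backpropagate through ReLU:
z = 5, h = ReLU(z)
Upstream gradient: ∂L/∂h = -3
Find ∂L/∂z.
∂L/∂z = -3

h = ReLU(5) = 5
Since z > 0: ∂h/∂z = 1
∂L/∂z = ∂L/∂h · ∂h/∂z = -3 × 1 = -3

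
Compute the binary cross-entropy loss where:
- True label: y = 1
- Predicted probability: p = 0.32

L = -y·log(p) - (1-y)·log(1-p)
L = 1.139

L = -1·log(0.32) - 0·log(0.68) = -log(0.32) = 1.139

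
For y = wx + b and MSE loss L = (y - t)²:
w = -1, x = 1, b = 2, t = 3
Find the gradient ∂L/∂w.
∂L/∂w = -4

y = wx + b = (-1)(1) + 2 = 1
∂L/∂y = 2(y - t) = 2(1 - 3) = -4
∂y/∂w = x = 1
∂L/∂w = ∂L/∂y · ∂y/∂w = -4 × 1 = -4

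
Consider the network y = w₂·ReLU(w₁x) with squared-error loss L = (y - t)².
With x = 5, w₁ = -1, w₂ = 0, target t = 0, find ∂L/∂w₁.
∂L/∂w₁ = 0

Forward pass:
z = w₁x = -1×5 = -5
h = ReLU(-5) = 0
y = w₂h = 0×0 = 0

Backward pass:
∂L/∂y = 2(y - t) = 2(0 - 0) = 0
∂y/∂h = w₂ = 0
∂h/∂z = 0 (ReLU derivative)
∂z/∂w₁ = x = 5

∂L/∂w₁ = 0 × 0 × 0 × 5 = 0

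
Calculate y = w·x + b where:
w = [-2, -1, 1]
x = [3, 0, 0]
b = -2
y = -8

y = (-2)(3) + (-1)(0) + (1)(0) + -2 = -8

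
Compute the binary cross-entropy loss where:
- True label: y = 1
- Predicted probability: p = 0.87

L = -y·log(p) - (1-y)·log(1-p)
L = 0.1393

L = -1·log(0.87) - 0·log(0.13) = -log(0.87) = 0.1393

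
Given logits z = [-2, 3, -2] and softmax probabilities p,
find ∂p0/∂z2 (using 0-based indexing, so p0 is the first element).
∂p0/∂z2 = -4.42e-05

p = softmax(z) = [0.006648, 0.9867, 0.006648]
p0 = 0.006648, p2 = 0.006648

∂p0/∂z2 = -p0 × p2 = -0.006648 × 0.006648 = -4.42e-05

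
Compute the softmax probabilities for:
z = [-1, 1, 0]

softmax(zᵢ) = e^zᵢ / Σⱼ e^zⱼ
p = [0.09, 0.6652, 0.2447]

exp(z) = [0.3679, 2.718, 1]
Sum = 4.086
p = [0.09, 0.6652, 0.2447]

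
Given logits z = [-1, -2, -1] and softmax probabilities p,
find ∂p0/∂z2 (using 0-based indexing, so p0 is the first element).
∂p0/∂z2 = -0.1784

p = softmax(z) = [0.4223, 0.1554, 0.4223]
p0 = 0.4223, p2 = 0.4223

∂p0/∂z2 = -p0 × p2 = -0.4223 × 0.4223 = -0.1784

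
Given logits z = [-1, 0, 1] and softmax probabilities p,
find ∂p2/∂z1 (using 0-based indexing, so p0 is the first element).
∂p2/∂z1 = -0.1628

p = softmax(z) = [0.09003, 0.2447, 0.6652]
p2 = 0.6652, p1 = 0.2447

∂p2/∂z1 = -p2 × p1 = -0.6652 × 0.2447 = -0.1628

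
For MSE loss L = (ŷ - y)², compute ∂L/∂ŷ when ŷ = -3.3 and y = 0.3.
∂L/∂ŷ = -7.2

∂L/∂ŷ = 2(ŷ - y) = 2(-3.3 - 0.3) = 2(-3.6) = -7.2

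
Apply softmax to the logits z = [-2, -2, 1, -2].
p = [0.0433, 0.0433, 0.87, 0.0433]

exp(z) = [0.1353, 0.1353, 2.718, 0.1353]
Sum = 3.124
p = [0.0433, 0.0433, 0.87, 0.0433]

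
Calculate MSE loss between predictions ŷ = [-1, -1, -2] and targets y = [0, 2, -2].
MSE = 3.333

MSE = (1/3)((-1-0)² + (-1-2)² + (-2--2)²) = (1/3)(1 + 9 + 0) = 3.333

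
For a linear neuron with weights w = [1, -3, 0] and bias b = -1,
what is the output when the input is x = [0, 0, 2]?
y = -1

y = (1)(0) + (-3)(0) + (0)(2) + -1 = -1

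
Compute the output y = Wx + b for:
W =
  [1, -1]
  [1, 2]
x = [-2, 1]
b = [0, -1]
y = [-3, -1]

Wx = [1×-2 + -1×1, 1×-2 + 2×1]
   = [-3, 0]
y = Wx + b = [-3 + 0, 0 + -1] = [-3, -1]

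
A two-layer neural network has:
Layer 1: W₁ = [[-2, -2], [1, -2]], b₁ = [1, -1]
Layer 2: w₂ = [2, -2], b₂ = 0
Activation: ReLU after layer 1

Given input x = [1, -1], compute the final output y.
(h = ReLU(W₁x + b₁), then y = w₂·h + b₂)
y = -2

Layer 1 pre-activation: z₁ = [1, 2]
After ReLU: h = [1, 2]
Layer 2 output: y = 2×1 + -2×2 + 0 = -2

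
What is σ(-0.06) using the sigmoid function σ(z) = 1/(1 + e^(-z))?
0.485

sigmoid(-0.06) = 1/(1 + e^(0.06)) = 1/(1 + 1.062) = 0.485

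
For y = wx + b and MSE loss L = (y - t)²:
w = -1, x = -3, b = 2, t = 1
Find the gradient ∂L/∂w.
∂L/∂w = -24

y = wx + b = (-1)(-3) + 2 = 5
∂L/∂y = 2(y - t) = 2(5 - 1) = 8
∂y/∂w = x = -3
∂L/∂w = ∂L/∂y · ∂y/∂w = 8 × -3 = -24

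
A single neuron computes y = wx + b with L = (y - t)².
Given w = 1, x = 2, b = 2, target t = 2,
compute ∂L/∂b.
∂L/∂b = 4

y = wx + b = (1)(2) + 2 = 4
∂L/∂y = 2(y - t) = 2(4 - 2) = 4
∂y/∂b = 1
∂L/∂b = ∂L/∂y · ∂y/∂b = 4 × 1 = 4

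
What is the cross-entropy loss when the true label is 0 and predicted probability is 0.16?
L = 0.1744

L = -0·log(0.16) - 1·log(0.84) = -log(0.84) = 0.1744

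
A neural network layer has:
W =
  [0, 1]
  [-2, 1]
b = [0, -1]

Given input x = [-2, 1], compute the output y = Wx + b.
y = [1, 4]

Wx = [0×-2 + 1×1, -2×-2 + 1×1]
   = [1, 5]
y = Wx + b = [1 + 0, 5 + -1] = [1, 4]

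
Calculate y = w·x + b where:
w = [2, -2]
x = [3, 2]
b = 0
y = 2

y = (2)(3) + (-2)(2) + 0 = 2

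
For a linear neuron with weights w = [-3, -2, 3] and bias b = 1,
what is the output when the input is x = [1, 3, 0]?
y = -8

y = (-3)(1) + (-2)(3) + (3)(0) + 1 = -8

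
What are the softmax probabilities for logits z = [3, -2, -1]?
p = [0.9756, 0.0066, 0.0179]

exp(z) = [20.09, 0.1353, 0.3679]
Sum = 20.59
p = [0.9756, 0.0066, 0.0179]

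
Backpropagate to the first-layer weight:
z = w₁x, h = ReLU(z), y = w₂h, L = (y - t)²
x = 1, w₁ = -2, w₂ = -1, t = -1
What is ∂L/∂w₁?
∂L/∂w₁ = 0

Forward pass:
z = w₁x = -2×1 = -2
h = ReLU(-2) = 0
y = w₂h = -1×0 = 0

Backward pass:
∂L/∂y = 2(y - t) = 2(0 - -1) = 2
∂y/∂h = w₂ = -1
∂h/∂z = 0 (ReLU derivative)
∂z/∂w₁ = x = 1

∂L/∂w₁ = 2 × -1 × 0 × 1 = 0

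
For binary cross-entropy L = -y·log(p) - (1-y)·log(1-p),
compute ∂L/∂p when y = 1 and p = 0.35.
∂L/∂p = -2.857

∂L/∂p = -y/p + (1-y)/(1-p) = -1/0.35 + 0 = -2.857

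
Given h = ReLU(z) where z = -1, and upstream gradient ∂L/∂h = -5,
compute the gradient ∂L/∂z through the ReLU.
∂L/∂z = 0

h = ReLU(-1) = 0
Since z < 0: ∂h/∂z = 0
∂L/∂z = ∂L/∂h · ∂h/∂z = -5 × 0 = 0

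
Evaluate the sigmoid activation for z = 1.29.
0.7841

sigmoid(1.29) = 1/(1 + e^(-1.29)) = 1/(1 + 0.2753) = 0.7841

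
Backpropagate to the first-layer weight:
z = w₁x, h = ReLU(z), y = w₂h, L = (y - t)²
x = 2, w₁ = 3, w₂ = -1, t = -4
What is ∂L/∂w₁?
∂L/∂w₁ = 8

Forward pass:
z = w₁x = 3×2 = 6
h = ReLU(6) = 6
y = w₂h = -1×6 = -6

Backward pass:
∂L/∂y = 2(y - t) = 2(-6 - -4) = -4
∂y/∂h = w₂ = -1
∂h/∂z = 1 (ReLU derivative)
∂z/∂w₁ = x = 2

∂L/∂w₁ = -4 × -1 × 1 × 2 = 8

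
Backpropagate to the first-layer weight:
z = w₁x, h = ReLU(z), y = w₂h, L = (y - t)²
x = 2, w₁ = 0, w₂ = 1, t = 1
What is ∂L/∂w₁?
∂L/∂w₁ = 0

Forward pass:
z = w₁x = 0×2 = 0
h = ReLU(0) = 0
y = w₂h = 1×0 = 0

Backward pass:
∂L/∂y = 2(y - t) = 2(0 - 1) = -2
∂y/∂h = w₂ = 1
∂h/∂z = 0 (ReLU derivative)
∂z/∂w₁ = x = 2

∂L/∂w₁ = -2 × 1 × 0 × 2 = 0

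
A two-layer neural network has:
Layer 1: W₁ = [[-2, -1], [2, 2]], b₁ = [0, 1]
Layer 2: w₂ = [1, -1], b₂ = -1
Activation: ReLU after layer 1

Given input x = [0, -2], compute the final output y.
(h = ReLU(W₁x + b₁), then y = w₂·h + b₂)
y = 1

Layer 1 pre-activation: z₁ = [2, -3]
After ReLU: h = [2, 0]
Layer 2 output: y = 1×2 + -1×0 + -1 = 1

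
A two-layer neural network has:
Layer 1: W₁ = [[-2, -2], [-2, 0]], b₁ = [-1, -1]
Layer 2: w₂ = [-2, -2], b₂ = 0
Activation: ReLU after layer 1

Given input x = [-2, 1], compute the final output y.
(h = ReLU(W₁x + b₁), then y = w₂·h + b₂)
y = -8

Layer 1 pre-activation: z₁ = [1, 3]
After ReLU: h = [1, 3]
Layer 2 output: y = -2×1 + -2×3 + 0 = -8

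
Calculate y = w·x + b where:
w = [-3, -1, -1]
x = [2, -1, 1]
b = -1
y = -7

y = (-3)(2) + (-1)(-1) + (-1)(1) + -1 = -7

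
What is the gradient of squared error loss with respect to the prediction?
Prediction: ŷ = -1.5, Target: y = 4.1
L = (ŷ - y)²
∂L/∂ŷ = -11.2

∂L/∂ŷ = 2(ŷ - y) = 2(-1.5 - 4.1) = 2(-5.6) = -11.2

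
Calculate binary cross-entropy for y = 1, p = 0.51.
L = 0.6733

L = -1·log(0.51) - 0·log(0.49) = -log(0.51) = 0.6733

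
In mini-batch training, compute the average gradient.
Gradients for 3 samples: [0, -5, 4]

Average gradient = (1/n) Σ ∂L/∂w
Average gradient = -0.3333

Average = (1/3)(0 + -5 + 4) = -1/3 = -0.3333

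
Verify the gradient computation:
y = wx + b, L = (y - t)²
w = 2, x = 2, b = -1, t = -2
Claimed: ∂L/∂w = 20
Correct

y = (2)(2) + -1 = 3
∂L/∂y = 2(y - t) = 2(3 - -2) = 10
∂y/∂w = x = 2
∂L/∂w = 10 × 2 = 20

Claimed value: 20
Correct: The correct gradient is 20.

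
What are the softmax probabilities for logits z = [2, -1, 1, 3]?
p = [0.2418, 0.012, 0.0889, 0.6572]

exp(z) = [7.389, 0.3679, 2.718, 20.09]
Sum = 30.56
p = [0.2418, 0.012, 0.0889, 0.6572]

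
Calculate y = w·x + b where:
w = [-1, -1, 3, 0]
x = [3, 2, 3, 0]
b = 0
y = 4

y = (-1)(3) + (-1)(2) + (3)(3) + (0)(0) + 0 = 4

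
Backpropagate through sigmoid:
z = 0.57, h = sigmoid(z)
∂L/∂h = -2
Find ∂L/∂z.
∂L/∂z = -0.4615

σ(0.57) = 0.6388
σ'(0.57) = σ(0.57)(1 - σ(0.57)) = 0.6388 × 0.3612 = 0.2307
∂L/∂z = ∂L/∂h · σ'(z) = -2 × 0.2307 = -0.4615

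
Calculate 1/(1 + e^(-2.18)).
0.8984

sigmoid(2.18) = 1/(1 + e^(-2.18)) = 1/(1 + 0.113) = 0.8984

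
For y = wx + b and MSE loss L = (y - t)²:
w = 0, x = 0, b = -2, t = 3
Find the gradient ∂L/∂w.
∂L/∂w = 0

y = wx + b = (0)(0) + -2 = -2
∂L/∂y = 2(y - t) = 2(-2 - 3) = -10
∂y/∂w = x = 0
∂L/∂w = ∂L/∂y · ∂y/∂w = -10 × 0 = 0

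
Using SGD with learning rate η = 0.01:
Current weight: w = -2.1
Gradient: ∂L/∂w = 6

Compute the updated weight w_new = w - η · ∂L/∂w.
w_new = -2.16

w_new = w - η·∂L/∂w = -2.1 - 0.01×(6) = -2.1 - (0.06) = -2.16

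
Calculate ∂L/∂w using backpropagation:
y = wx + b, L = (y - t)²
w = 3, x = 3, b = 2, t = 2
∂L/∂w = 54

y = wx + b = (3)(3) + 2 = 11
∂L/∂y = 2(y - t) = 2(11 - 2) = 18
∂y/∂w = x = 3
∂L/∂w = ∂L/∂y · ∂y/∂w = 18 × 3 = 54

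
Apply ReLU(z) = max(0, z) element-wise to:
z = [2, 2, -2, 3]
h = [2, 2, 0, 3]

ReLU applied element-wise: max(0,2)=2, max(0,2)=2, max(0,-2)=0, max(0,3)=3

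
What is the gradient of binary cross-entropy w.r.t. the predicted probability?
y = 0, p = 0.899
∂L/∂p = 9.901

∂L/∂p = -y/p + (1-y)/(1-p) = 0 + 1/0.101 = 9.901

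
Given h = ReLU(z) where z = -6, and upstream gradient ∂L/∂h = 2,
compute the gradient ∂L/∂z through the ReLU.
∂L/∂z = 0

h = ReLU(-6) = 0
Since z < 0: ∂h/∂z = 0
∂L/∂z = ∂L/∂h · ∂h/∂z = 2 × 0 = 0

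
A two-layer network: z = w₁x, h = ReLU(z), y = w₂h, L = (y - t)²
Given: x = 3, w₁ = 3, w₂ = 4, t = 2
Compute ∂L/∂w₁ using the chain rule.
∂L/∂w₁ = 816

Forward pass:
z = w₁x = 3×3 = 9
h = ReLU(9) = 9
y = w₂h = 4×9 = 36

Backward pass:
∂L/∂y = 2(y - t) = 2(36 - 2) = 68
∂y/∂h = w₂ = 4
∂h/∂z = 1 (ReLU derivative)
∂z/∂w₁ = x = 3

∂L/∂w₁ = 68 × 4 × 1 × 3 = 816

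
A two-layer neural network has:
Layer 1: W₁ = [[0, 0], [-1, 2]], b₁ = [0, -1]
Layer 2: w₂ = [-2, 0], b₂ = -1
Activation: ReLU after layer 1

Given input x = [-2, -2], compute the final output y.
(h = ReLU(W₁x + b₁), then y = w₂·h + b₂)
y = -1

Layer 1 pre-activation: z₁ = [0, -3]
After ReLU: h = [0, 0]
Layer 2 output: y = -2×0 + 0×0 + -1 = -1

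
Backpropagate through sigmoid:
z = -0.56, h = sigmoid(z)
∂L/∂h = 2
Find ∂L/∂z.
∂L/∂z = 0.4628

σ(-0.56) = 0.3635
σ'(-0.56) = σ(-0.56)(1 - σ(-0.56)) = 0.3635 × 0.6365 = 0.2314
∂L/∂z = ∂L/∂h · σ'(z) = 2 × 0.2314 = 0.4628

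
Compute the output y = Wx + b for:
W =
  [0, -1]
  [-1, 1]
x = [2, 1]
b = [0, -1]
y = [-1, -2]

Wx = [0×2 + -1×1, -1×2 + 1×1]
   = [-1, -1]
y = Wx + b = [-1 + 0, -1 + -1] = [-1, -2]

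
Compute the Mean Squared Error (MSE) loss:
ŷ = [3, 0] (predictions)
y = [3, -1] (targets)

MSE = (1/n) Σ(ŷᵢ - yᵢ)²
MSE = 0.5

MSE = (1/2)((3-3)² + (0--1)²) = (1/2)(0 + 1) = 0.5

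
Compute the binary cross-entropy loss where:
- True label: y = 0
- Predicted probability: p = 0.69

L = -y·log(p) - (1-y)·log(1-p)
L = 1.171

L = -0·log(0.69) - 1·log(0.31) = -log(0.31) = 1.171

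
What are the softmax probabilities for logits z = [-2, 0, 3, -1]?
p = [0.0063, 0.0463, 0.9304, 0.017]

exp(z) = [0.1353, 1, 20.09, 0.3679]
Sum = 21.59
p = [0.0063, 0.0463, 0.9304, 0.017]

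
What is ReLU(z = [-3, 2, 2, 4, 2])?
h = [0, 2, 2, 4, 2]

ReLU applied element-wise: max(0,-3)=0, max(0,2)=2, max(0,2)=2, max(0,4)=4, max(0,2)=2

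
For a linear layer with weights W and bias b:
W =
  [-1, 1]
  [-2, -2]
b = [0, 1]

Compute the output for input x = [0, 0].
y = [0, 1]

Wx = [-1×0 + 1×0, -2×0 + -2×0]
   = [0, 0]
y = Wx + b = [0 + 0, 0 + 1] = [0, 1]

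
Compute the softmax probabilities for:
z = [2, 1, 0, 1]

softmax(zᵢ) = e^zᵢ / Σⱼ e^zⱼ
p = [0.5344, 0.1966, 0.0723, 0.1966]

exp(z) = [7.389, 2.718, 1, 2.718]
Sum = 13.83
p = [0.5344, 0.1966, 0.0723, 0.1966]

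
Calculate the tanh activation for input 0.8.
0.664

tanh(0.8) = (e^(0.8) - e^(-0.8))/(e^(0.8) + e^(-0.8)) = 0.664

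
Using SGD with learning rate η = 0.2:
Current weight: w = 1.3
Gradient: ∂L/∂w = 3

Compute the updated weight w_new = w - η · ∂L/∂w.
w_new = 0.7

w_new = w - η·∂L/∂w = 1.3 - 0.2×(3) = 1.3 - (0.6) = 0.7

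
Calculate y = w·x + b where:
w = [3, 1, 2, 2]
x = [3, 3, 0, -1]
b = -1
y = 9

y = (3)(3) + (1)(3) + (2)(0) + (2)(-1) + -1 = 9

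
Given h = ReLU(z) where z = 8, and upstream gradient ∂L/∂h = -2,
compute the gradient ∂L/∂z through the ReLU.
∂L/∂z = -2

h = ReLU(8) = 8
Since z > 0: ∂h/∂z = 1
∂L/∂z = ∂L/∂h · ∂h/∂z = -2 × 1 = -2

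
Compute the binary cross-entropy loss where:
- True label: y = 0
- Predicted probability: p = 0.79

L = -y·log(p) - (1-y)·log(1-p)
L = 1.561

L = -0·log(0.79) - 1·log(0.21) = -log(0.21) = 1.561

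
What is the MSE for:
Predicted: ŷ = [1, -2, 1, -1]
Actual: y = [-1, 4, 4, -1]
MSE = 12.25

MSE = (1/4)((1--1)² + (-2-4)² + (1-4)² + (-1--1)²) = (1/4)(4 + 36 + 9 + 0) = 12.25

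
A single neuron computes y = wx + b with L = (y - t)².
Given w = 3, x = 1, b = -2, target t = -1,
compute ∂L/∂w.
∂L/∂w = 4

y = wx + b = (3)(1) + -2 = 1
∂L/∂y = 2(y - t) = 2(1 - -1) = 4
∂y/∂w = x = 1
∂L/∂w = ∂L/∂y · ∂y/∂w = 4 × 1 = 4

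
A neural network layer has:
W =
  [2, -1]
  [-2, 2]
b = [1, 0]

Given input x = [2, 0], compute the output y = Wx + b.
y = [5, -4]

Wx = [2×2 + -1×0, -2×2 + 2×0]
   = [4, -4]
y = Wx + b = [4 + 1, -4 + 0] = [5, -4]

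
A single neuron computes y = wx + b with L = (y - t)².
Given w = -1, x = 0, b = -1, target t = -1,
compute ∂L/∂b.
∂L/∂b = 0

y = wx + b = (-1)(0) + -1 = -1
∂L/∂y = 2(y - t) = 2(-1 - -1) = 0
∂y/∂b = 1
∂L/∂b = ∂L/∂y · ∂y/∂b = 0 × 1 = 0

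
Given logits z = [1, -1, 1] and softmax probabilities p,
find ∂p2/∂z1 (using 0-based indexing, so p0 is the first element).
∂p2/∂z1 = -0.02968

p = softmax(z) = [0.4683, 0.06338, 0.4683]
p2 = 0.4683, p1 = 0.06338

∂p2/∂z1 = -p2 × p1 = -0.4683 × 0.06338 = -0.02968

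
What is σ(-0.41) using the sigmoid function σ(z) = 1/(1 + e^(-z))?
0.3989

sigmoid(-0.41) = 1/(1 + e^(0.41)) = 1/(1 + 1.507) = 0.3989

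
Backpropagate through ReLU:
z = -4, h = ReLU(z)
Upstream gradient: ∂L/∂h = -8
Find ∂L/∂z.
∂L/∂z = 0

h = ReLU(-4) = 0
Since z < 0: ∂h/∂z = 0
∂L/∂z = ∂L/∂h · ∂h/∂z = -8 × 0 = 0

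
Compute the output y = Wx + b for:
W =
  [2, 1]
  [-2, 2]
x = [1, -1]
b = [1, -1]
y = [2, -5]

Wx = [2×1 + 1×-1, -2×1 + 2×-1]
   = [1, -4]
y = Wx + b = [1 + 1, -4 + -1] = [2, -5]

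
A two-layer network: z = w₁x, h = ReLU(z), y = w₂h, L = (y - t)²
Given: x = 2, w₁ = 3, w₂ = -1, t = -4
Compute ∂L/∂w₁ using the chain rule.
∂L/∂w₁ = 8

Forward pass:
z = w₁x = 3×2 = 6
h = ReLU(6) = 6
y = w₂h = -1×6 = -6

Backward pass:
∂L/∂y = 2(y - t) = 2(-6 - -4) = -4
∂y/∂h = w₂ = -1
∂h/∂z = 1 (ReLU derivative)
∂z/∂w₁ = x = 2

∂L/∂w₁ = -4 × -1 × 1 × 2 = 8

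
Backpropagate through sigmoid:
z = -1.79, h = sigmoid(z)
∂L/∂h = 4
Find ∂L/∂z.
∂L/∂z = 0.4904

σ(-1.79) = 0.1431
σ'(-1.79) = σ(-1.79)(1 - σ(-1.79)) = 0.1431 × 0.8569 = 0.1226
∂L/∂z = ∂L/∂h · σ'(z) = 4 × 0.1226 = 0.4904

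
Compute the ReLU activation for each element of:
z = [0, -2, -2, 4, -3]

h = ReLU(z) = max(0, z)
h = [0, 0, 0, 4, 0]

ReLU applied element-wise: max(0,0)=0, max(0,-2)=0, max(0,-2)=0, max(0,4)=4, max(0,-3)=0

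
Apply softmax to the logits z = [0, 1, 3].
p = [0.042, 0.1142, 0.8438]

exp(z) = [1, 2.718, 20.09]
Sum = 23.8
p = [0.042, 0.1142, 0.8438]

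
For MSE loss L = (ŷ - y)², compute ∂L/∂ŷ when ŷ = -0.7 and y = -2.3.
∂L/∂ŷ = 3.2

∂L/∂ŷ = 2(ŷ - y) = 2(-0.7 - -2.3) = 2(1.6) = 3.2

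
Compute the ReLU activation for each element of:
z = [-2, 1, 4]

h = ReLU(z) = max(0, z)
h = [0, 1, 4]

ReLU applied element-wise: max(0,-2)=0, max(0,1)=1, max(0,4)=4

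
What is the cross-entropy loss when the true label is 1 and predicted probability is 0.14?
L = 1.966

L = -1·log(0.14) - 0·log(0.86) = -log(0.14) = 1.966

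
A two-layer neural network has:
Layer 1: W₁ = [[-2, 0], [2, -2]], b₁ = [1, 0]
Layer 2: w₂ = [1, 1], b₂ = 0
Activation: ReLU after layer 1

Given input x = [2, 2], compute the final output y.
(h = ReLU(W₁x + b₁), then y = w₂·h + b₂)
y = 0

Layer 1 pre-activation: z₁ = [-3, 0]
After ReLU: h = [0, 0]
Layer 2 output: y = 1×0 + 1×0 + 0 = 0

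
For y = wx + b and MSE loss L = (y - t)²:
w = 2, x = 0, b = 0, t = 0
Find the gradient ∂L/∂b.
∂L/∂b = 0

y = wx + b = (2)(0) + 0 = 0
∂L/∂y = 2(y - t) = 2(0 - 0) = 0
∂y/∂b = 1
∂L/∂b = ∂L/∂y · ∂y/∂b = 0 × 1 = 0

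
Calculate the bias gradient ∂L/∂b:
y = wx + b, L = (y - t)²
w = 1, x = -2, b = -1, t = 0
∂L/∂b = -6

y = wx + b = (1)(-2) + -1 = -3
∂L/∂y = 2(y - t) = 2(-3 - 0) = -6
∂y/∂b = 1
∂L/∂b = ∂L/∂y · ∂y/∂b = -6 × 1 = -6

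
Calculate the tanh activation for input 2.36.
0.9823

tanh(2.36) = (e^(2.36) - e^(-2.36))/(e^(2.36) + e^(-2.36)) = 0.9823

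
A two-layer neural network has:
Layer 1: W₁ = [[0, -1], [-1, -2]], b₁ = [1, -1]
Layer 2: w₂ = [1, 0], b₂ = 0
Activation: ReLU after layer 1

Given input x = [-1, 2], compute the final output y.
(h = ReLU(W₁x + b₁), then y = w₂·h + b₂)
y = 0

Layer 1 pre-activation: z₁ = [-1, -4]
After ReLU: h = [0, 0]
Layer 2 output: y = 1×0 + 0×0 + 0 = 0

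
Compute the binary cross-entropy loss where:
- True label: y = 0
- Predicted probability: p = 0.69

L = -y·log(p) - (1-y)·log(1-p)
L = 1.171

L = -0·log(0.69) - 1·log(0.31) = -log(0.31) = 1.171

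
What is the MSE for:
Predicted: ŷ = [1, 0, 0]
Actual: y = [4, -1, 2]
MSE = 4.667

MSE = (1/3)((1-4)² + (0--1)² + (0-2)²) = (1/3)(9 + 1 + 4) = 4.667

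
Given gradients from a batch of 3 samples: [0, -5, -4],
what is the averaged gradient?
Average gradient = -3

Average = (1/3)(0 + -5 + -4) = -9/3 = -3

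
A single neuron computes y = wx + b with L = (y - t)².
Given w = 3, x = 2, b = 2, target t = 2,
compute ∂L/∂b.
∂L/∂b = 12

y = wx + b = (3)(2) + 2 = 8
∂L/∂y = 2(y - t) = 2(8 - 2) = 12
∂y/∂b = 1
∂L/∂b = ∂L/∂y · ∂y/∂b = 12 × 1 = 12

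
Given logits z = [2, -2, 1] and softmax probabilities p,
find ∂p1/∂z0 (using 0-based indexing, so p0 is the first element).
∂p1/∂z0 = -0.009532

p = softmax(z) = [0.7214, 0.01321, 0.2654]
p1 = 0.01321, p0 = 0.7214

∂p1/∂z0 = -p1 × p0 = -0.01321 × 0.7214 = -0.009532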